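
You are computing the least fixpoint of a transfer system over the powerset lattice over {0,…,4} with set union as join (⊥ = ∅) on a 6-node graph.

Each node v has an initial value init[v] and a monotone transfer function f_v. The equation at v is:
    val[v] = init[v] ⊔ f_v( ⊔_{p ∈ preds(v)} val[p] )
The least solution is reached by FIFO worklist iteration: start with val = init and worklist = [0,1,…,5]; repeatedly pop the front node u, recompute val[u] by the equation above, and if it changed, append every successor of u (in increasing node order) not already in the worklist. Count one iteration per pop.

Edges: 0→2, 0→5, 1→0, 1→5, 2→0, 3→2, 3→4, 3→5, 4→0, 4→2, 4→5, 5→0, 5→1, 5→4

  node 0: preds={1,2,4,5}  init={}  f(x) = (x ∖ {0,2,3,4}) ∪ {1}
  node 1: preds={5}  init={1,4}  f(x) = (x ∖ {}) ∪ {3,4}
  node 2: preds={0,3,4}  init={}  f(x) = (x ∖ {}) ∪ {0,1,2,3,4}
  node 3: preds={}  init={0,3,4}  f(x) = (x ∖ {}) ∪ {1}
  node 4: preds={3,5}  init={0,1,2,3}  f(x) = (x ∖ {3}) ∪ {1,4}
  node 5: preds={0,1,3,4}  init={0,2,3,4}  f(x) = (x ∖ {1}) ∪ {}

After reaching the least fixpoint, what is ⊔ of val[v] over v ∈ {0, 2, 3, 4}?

Iteration log — 8 steps:
  step 1. node 0  ⊔preds={0,1,2,3,4}  new={1}  old={}  +wl: 
  step 2. node 1  ⊔preds={0,2,3,4}  new={0,1,2,3,4}  old={1,4}  +wl: 0
  step 3. node 2  ⊔preds={0,1,2,3,4}  new={0,1,2,3,4}  old={}  +wl: 
  step 4. node 3  ⊔preds={}  new={0,1,3,4}  old={0,3,4}  +wl: 2
  step 5. node 4  ⊔preds={0,1,2,3,4}  new={0,1,2,3,4}  old={0,1,2,3}  +wl: 
  step 6. node 5  ⊔preds={0,1,2,3,4}  new={0,2,3,4}  stable
  step 7. node 0  ⊔preds={0,1,2,3,4}  new={1}  stable
  step 8. node 2  ⊔preds={0,1,2,3,4}  new={0,1,2,3,4}  stable

Least fixpoint reached:
  node 0: {1}
  node 1: {0,1,2,3,4}
  node 2: {0,1,2,3,4}
  node 3: {0,1,3,4}
  node 4: {0,1,2,3,4}
  node 5: {0,2,3,4}

{0,1,2,3,4}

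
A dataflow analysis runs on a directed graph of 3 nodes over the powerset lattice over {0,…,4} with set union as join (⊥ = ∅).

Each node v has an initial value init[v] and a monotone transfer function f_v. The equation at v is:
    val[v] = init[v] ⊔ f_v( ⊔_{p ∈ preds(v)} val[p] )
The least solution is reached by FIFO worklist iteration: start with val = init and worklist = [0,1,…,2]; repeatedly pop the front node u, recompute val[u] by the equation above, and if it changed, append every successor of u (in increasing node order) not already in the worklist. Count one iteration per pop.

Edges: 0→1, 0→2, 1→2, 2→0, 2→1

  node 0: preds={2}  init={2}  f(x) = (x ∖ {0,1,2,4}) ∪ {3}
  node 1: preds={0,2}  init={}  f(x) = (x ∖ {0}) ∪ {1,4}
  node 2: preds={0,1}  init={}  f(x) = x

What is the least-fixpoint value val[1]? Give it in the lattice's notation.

Worklist (5 pops):
  #1 pop 0: in={} → {2,3} (was {2}); enqueue []
  #2 pop 1: in={2,3} → {1,2,3,4} (was {}); enqueue []
  #3 pop 2: in={1,2,3,4} → {1,2,3,4} (was {}); enqueue [0,1]
  #4 pop 0: in={1,2,3,4} → {2,3} (no change)
  #5 pop 1: in={1,2,3,4} → {1,2,3,4} (no change)

Fixpoint:
  val[0] = {2,3}
  val[1] = {1,2,3,4}
  val[2] = {1,2,3,4}

{1,2,3,4}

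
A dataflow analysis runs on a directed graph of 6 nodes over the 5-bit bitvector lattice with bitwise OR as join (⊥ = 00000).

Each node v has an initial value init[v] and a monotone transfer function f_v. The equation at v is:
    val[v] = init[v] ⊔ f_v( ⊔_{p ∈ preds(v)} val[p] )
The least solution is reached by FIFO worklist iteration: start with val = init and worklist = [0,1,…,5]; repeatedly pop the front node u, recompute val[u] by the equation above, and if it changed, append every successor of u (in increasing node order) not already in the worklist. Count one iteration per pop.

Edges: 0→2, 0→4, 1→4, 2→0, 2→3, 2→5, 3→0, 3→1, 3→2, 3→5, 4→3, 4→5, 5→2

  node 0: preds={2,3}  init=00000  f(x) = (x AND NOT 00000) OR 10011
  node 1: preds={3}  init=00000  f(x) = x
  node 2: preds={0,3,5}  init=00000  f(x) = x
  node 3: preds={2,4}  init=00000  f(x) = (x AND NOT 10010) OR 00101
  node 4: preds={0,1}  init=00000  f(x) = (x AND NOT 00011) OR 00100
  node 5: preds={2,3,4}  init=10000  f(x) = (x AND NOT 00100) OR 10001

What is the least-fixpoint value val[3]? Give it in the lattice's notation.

Worklist (13 pops):
  #1 pop 0: in=00000 → 10011 (was 00000); enqueue []
  #2 pop 1: in=00000 → 00000 (no change)
  #3 pop 2: in=10011 → 10011 (was 00000); enqueue [0]
  #4 pop 3: in=10011 → 00101 (was 00000); enqueue [1,2]
  #5 pop 4: in=10011 → 10100 (was 00000); enqueue [3]
  #6 pop 5: in=10111 → 10011 (was 10000); enqueue []
  #7 pop 0: in=10111 → 10111 (was 10011); enqueue [4]
  #8 pop 1: in=00101 → 00101 (was 00000); enqueue []
  #9 pop 2: in=10111 → 10111 (was 10011); enqueue [0,5]
  #10 pop 3: in=10111 → 00101 (no change)
  #11 pop 4: in=10111 → 10100 (no change)
  #12 pop 0: in=10111 → 10111 (no change)
  #13 pop 5: in=10111 → 10011 (no change)

Fixpoint:
  val[0] = 10111
  val[1] = 00101
  val[2] = 10111
  val[3] = 00101
  val[4] = 10100
  val[5] = 10011

00101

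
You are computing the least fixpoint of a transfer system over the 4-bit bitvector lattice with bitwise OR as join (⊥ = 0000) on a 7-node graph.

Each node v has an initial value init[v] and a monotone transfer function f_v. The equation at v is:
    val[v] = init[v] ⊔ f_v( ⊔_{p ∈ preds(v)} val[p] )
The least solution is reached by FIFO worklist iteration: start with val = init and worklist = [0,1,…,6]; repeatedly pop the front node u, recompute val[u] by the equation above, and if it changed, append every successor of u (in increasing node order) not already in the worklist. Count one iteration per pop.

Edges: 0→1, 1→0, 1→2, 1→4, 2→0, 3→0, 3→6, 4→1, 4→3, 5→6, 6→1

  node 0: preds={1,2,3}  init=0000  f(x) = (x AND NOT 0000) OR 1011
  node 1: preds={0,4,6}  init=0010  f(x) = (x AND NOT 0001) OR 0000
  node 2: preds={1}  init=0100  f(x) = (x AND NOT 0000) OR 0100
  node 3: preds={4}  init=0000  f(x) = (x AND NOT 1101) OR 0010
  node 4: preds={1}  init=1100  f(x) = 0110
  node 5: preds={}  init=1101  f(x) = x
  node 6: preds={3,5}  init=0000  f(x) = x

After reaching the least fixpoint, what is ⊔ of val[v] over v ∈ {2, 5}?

Trace (10 dequeues):
  [1] u=0 | in 0110 | out 1111 | prev 0000 | push {}
  [2] u=1 | in 1111 | out 1110 | prev 0010 | push {0}
  [3] u=2 | in 1110 | out 1110 | prev 0100 | push {}
  [4] u=3 | in 1100 | out 0010 | prev 0000 | push {}
  [5] u=4 | in 1110 | out 1110 | prev 1100 | push {1,3}
  [6] u=5 | in 0000 | out 1101 | ==
  [7] u=6 | in 1111 | out 1111 | prev 0000 | push {}
  [8] u=0 | in 1110 | out 1111 | ==
  [9] u=1 | in 1111 | out 1110 | ==
  [10] u=3 | in 1110 | out 0010 | ==

Converged values:
  [0] 1111
  [1] 1110
  [2] 1110
  [3] 0010
  [4] 1110
  [5] 1101
  [6] 1111

1111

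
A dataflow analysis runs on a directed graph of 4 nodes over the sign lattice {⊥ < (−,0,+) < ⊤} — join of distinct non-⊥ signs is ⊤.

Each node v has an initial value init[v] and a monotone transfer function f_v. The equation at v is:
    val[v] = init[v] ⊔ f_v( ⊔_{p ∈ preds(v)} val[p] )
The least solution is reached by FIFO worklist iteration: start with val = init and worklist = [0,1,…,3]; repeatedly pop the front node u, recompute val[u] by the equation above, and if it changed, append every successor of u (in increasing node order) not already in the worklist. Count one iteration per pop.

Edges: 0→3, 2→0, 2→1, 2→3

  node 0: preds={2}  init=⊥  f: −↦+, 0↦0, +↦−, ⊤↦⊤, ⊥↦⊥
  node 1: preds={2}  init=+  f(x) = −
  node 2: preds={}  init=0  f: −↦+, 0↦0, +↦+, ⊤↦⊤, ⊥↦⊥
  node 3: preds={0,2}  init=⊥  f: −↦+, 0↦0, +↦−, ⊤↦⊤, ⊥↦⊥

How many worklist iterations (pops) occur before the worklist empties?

4

Worklist (4 pops):
  #1 pop 0: in=0 → 0 (was ⊥); enqueue []
  #2 pop 1: in=0 → ⊤ (was +); enqueue []
  #3 pop 2: in=⊥ → 0 (no change)
  #4 pop 3: in=0 → 0 (was ⊥); enqueue []

Fixpoint:
  val[0] = 0
  val[1] = ⊤
  val[2] = 0
  val[3] = 0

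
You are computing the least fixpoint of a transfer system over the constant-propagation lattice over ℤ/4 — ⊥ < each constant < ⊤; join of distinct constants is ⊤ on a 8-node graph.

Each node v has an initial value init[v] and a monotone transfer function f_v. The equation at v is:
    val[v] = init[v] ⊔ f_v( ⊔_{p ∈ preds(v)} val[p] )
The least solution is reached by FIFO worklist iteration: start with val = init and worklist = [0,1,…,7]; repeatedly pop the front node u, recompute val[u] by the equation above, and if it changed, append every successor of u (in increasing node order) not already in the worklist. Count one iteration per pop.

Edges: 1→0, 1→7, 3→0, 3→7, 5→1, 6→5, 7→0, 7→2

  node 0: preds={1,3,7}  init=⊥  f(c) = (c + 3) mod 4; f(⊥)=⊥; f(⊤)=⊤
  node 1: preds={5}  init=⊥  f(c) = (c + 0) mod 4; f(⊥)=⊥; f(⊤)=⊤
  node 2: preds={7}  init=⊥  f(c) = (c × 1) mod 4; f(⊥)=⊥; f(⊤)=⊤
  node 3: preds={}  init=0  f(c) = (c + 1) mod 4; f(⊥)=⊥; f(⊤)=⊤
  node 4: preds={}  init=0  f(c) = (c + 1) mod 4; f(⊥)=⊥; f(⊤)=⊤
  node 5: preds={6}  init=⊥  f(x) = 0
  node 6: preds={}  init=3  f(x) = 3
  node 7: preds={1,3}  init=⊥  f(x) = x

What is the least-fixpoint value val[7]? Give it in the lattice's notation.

0

Trace (12 dequeues):
  [1] u=0 | in 0 | out 3 | prev ⊥ | push {}
  [2] u=1 | in ⊥ | out ⊥ | ==
  [3] u=2 | in ⊥ | out ⊥ | ==
  [4] u=3 | in ⊥ | out 0 | ==
  [5] u=4 | in ⊥ | out 0 | ==
  [6] u=5 | in 3 | out 0 | prev ⊥ | push {1}
  [7] u=6 | in ⊥ | out 3 | ==
  [8] u=7 | in 0 | out 0 | prev ⊥ | push {0,2}
  [9] u=1 | in 0 | out 0 | prev ⊥ | push {7}
  [10] u=0 | in 0 | out 3 | ==
  [11] u=2 | in 0 | out 0 | prev ⊥ | push {}
  [12] u=7 | in 0 | out 0 | ==

Converged values:
  [0] 3
  [1] 0
  [2] 0
  [3] 0
  [4] 0
  [5] 0
  [6] 3
  [7] 0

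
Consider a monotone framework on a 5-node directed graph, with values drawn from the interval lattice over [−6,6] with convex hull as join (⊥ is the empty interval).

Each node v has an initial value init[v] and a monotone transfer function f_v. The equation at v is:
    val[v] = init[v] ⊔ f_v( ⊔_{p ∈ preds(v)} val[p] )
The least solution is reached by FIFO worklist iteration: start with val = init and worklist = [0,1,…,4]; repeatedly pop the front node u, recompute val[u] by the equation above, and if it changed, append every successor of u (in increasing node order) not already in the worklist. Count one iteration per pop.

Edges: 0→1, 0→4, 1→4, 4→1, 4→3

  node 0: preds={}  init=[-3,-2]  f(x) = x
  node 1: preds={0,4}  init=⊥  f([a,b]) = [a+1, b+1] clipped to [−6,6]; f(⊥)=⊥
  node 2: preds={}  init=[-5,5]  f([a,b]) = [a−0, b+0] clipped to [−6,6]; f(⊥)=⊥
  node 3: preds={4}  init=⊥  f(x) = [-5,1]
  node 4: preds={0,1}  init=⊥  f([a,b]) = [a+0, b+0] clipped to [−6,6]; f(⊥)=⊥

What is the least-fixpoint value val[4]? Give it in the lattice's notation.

Trace (28 dequeues):
  [1] u=0 | in ⊥ | out [-3,-2] | ==
  [2] u=1 | in [-3,-2] | out [-2,-1] | prev ⊥ | push {}
  [3] u=2 | in ⊥ | out [-5,5] | ==
  [4] u=3 | in ⊥ | out [-5,1] | prev ⊥ | push {}
  [5] u=4 | in [-3,-1] | out [-3,-1] | prev ⊥ | push {1,3}
  [6] u=1 | in [-3,-1] | out [-2,0] | prev [-2,-1] | push {4}
  [7] u=3 | in [-3,-1] | out [-5,1] | ==
  [8] u=4 | in [-3,0] | out [-3,0] | prev [-3,-1] | push {1,3}
  [9] u=1 | in [-3,0] | out [-2,1] | prev [-2,0] | push {4}
  [10] u=3 | in [-3,0] | out [-5,1] | ==
  [11] u=4 | in [-3,1] | out [-3,1] | prev [-3,0] | push {1,3}
  [12] u=1 | in [-3,1] | out [-2,2] | prev [-2,1] | push {4}
  [13] u=3 | in [-3,1] | out [-5,1] | ==
  [14] u=4 | in [-3,2] | out [-3,2] | prev [-3,1] | push {1,3}
  [15] u=1 | in [-3,2] | out [-2,3] | prev [-2,2] | push {4}
  [16] u=3 | in [-3,2] | out [-5,1] | ==
  [17] u=4 | in [-3,3] | out [-3,3] | prev [-3,2] | push {1,3}
  [18] u=1 | in [-3,3] | out [-2,4] | prev [-2,3] | push {4}
  [19] u=3 | in [-3,3] | out [-5,1] | ==
  [20] u=4 | in [-3,4] | out [-3,4] | prev [-3,3] | push {1,3}
  [21] u=1 | in [-3,4] | out [-2,5] | prev [-2,4] | push {4}
  [22] u=3 | in [-3,4] | out [-5,1] | ==
  [23] u=4 | in [-3,5] | out [-3,5] | prev [-3,4] | push {1,3}
  [24] u=1 | in [-3,5] | out [-2,6] | prev [-2,5] | push {4}
  [25] u=3 | in [-3,5] | out [-5,1] | ==
  [26] u=4 | in [-3,6] | out [-3,6] | prev [-3,5] | push {1,3}
  [27] u=1 | in [-3,6] | out [-2,6] | ==
  [28] u=3 | in [-3,6] | out [-5,1] | ==

Converged values:
  [0] [-3,-2]
  [1] [-2,6]
  [2] [-5,5]
  [3] [-5,1]
  [4] [-3,6]

[-3,6]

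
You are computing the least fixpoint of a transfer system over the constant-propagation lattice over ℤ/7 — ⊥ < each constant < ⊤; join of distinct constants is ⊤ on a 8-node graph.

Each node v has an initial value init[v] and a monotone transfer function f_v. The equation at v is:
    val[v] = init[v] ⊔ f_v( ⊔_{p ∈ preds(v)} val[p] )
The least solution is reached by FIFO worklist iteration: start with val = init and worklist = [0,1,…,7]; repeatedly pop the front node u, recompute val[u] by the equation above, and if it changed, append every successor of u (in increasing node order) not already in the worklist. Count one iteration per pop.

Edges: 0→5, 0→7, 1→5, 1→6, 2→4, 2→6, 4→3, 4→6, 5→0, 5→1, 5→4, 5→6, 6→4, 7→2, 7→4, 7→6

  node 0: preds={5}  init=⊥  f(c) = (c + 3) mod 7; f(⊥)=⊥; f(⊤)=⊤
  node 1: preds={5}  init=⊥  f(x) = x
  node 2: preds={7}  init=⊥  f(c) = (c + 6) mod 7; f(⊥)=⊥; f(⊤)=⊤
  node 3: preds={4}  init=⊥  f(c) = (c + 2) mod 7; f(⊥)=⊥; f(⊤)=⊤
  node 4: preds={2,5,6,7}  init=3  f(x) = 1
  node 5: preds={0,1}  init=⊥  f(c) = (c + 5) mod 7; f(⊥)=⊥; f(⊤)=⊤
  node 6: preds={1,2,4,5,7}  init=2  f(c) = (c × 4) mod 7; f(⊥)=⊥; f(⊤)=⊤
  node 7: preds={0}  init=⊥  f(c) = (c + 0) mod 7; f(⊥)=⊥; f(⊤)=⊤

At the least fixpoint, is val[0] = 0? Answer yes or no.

no

Worklist (10 pops):
  #1 pop 0: in=⊥ → ⊥ (no change)
  #2 pop 1: in=⊥ → ⊥ (no change)
  #3 pop 2: in=⊥ → ⊥ (no change)
  #4 pop 3: in=3 → 5 (was ⊥); enqueue []
  #5 pop 4: in=2 → ⊤ (was 3); enqueue [3]
  #6 pop 5: in=⊥ → ⊥ (no change)
  #7 pop 6: in=⊤ → ⊤ (was 2); enqueue [4]
  #8 pop 7: in=⊥ → ⊥ (no change)
  #9 pop 3: in=⊤ → ⊤ (was 5); enqueue []
  #10 pop 4: in=⊤ → ⊤ (no change)

Fixpoint:
  val[0] = ⊥
  val[1] = ⊥
  val[2] = ⊥
  val[3] = ⊤
  val[4] = ⊤
  val[5] = ⊥
  val[6] = ⊤
  val[7] = ⊥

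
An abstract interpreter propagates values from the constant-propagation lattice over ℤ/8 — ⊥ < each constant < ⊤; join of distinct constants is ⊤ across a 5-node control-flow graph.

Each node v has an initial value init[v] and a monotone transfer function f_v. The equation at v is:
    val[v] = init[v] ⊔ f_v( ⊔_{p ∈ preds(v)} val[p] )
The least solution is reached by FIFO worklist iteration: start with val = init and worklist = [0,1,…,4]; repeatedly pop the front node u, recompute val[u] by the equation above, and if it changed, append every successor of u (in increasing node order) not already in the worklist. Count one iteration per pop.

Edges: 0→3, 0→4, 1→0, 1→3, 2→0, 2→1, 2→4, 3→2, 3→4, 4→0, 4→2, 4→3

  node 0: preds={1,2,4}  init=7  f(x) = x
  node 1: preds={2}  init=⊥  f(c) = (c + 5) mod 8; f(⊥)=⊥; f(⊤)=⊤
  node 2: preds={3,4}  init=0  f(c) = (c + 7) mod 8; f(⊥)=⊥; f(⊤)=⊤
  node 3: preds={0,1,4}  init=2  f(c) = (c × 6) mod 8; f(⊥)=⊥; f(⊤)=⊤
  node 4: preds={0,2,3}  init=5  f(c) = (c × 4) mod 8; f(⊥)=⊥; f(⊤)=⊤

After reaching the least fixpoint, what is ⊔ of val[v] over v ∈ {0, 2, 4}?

Trace (10 dequeues):
  [1] u=0 | in ⊤ | out ⊤ | prev 7 | push {}
  [2] u=1 | in 0 | out 5 | prev ⊥ | push {0}
  [3] u=2 | in ⊤ | out ⊤ | prev 0 | push {1}
  [4] u=3 | in ⊤ | out ⊤ | prev 2 | push {2}
  [5] u=4 | in ⊤ | out ⊤ | prev 5 | push {3}
  [6] u=0 | in ⊤ | out ⊤ | ==
  [7] u=1 | in ⊤ | out ⊤ | prev 5 | push {0}
  [8] u=2 | in ⊤ | out ⊤ | ==
  [9] u=3 | in ⊤ | out ⊤ | ==
  [10] u=0 | in ⊤ | out ⊤ | ==

Converged values:
  [0] ⊤
  [1] ⊤
  [2] ⊤
  [3] ⊤
  [4] ⊤

⊤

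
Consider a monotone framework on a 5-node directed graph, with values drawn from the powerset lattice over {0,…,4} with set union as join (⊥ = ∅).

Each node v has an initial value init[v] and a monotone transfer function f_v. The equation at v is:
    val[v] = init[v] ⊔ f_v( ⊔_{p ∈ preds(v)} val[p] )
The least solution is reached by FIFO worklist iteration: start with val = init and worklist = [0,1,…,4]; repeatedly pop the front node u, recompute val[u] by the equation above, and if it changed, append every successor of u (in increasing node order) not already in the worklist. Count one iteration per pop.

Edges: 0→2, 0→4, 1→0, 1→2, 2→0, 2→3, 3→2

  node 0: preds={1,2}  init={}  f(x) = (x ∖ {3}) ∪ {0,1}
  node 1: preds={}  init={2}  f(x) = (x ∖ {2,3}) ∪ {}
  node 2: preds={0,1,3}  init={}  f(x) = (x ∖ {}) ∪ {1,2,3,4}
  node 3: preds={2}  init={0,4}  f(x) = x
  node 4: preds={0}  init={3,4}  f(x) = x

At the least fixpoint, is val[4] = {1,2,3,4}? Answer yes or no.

Trace (8 dequeues):
  [1] u=0 | in {2} | out {0,1,2} | prev {} | push {}
  [2] u=1 | in {} | out {2} | ==
  [3] u=2 | in {0,1,2,4} | out {0,1,2,3,4} | prev {} | push {0}
  [4] u=3 | in {0,1,2,3,4} | out {0,1,2,3,4} | prev {0,4} | push {2}
  [5] u=4 | in {0,1,2} | out {0,1,2,3,4} | prev {3,4} | push {}
  [6] u=0 | in {0,1,2,3,4} | out {0,1,2,4} | prev {0,1,2} | push {4}
  [7] u=2 | in {0,1,2,3,4} | out {0,1,2,3,4} | ==
  [8] u=4 | in {0,1,2,4} | out {0,1,2,3,4} | ==

Converged values:
  [0] {0,1,2,4}
  [1] {2}
  [2] {0,1,2,3,4}
  [3] {0,1,2,3,4}
  [4] {0,1,2,3,4}

no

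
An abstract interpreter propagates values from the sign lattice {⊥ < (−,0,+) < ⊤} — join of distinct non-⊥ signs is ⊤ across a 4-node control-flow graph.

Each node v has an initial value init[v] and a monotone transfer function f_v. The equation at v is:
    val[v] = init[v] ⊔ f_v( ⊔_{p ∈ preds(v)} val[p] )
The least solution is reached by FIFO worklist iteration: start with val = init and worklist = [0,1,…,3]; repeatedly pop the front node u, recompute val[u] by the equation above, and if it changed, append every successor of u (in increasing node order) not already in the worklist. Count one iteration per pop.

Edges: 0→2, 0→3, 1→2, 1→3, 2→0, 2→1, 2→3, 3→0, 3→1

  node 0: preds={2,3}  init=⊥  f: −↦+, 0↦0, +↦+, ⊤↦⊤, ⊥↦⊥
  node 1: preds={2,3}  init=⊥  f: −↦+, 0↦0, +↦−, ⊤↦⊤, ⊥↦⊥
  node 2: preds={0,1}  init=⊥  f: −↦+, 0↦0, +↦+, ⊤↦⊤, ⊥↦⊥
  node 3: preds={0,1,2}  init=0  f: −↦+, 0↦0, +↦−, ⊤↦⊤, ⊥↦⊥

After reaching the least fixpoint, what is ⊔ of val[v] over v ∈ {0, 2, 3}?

Trace (6 dequeues):
  [1] u=0 | in 0 | out 0 | prev ⊥ | push {}
  [2] u=1 | in 0 | out 0 | prev ⊥ | push {}
  [3] u=2 | in 0 | out 0 | prev ⊥ | push {0,1}
  [4] u=3 | in 0 | out 0 | ==
  [5] u=0 | in 0 | out 0 | ==
  [6] u=1 | in 0 | out 0 | ==

Converged values:
  [0] 0
  [1] 0
  [2] 0
  [3] 0

0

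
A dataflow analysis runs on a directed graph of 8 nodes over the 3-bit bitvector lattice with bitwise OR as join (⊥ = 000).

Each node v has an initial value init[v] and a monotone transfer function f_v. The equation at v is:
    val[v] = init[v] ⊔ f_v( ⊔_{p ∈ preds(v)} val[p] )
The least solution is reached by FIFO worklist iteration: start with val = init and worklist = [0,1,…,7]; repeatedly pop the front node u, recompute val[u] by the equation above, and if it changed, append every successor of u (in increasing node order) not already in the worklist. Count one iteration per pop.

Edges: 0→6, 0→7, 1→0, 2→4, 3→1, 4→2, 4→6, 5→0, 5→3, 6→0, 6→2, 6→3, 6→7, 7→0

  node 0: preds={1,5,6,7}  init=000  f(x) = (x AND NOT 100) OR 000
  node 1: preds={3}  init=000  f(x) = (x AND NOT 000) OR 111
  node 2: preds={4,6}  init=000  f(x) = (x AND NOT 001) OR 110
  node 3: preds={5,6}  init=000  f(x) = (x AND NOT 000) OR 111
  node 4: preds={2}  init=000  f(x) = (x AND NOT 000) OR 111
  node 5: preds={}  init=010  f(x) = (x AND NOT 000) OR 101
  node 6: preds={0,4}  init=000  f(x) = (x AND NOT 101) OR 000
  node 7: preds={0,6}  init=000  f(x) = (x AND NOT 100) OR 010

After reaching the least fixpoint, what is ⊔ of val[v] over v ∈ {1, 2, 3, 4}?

Iteration log — 15 steps:
  step 1. node 0  ⊔preds=010  new=010  old=000  +wl: 
  step 2. node 1  ⊔preds=000  new=111  old=000  +wl: 0
  step 3. node 2  ⊔preds=000  new=110  old=000  +wl: 
  step 4. node 3  ⊔preds=010  new=111  old=000  +wl: 1
  step 5. node 4  ⊔preds=110  new=111  old=000  +wl: 2
  step 6. node 5  ⊔preds=000  new=111  old=010  +wl: 3
  step 7. node 6  ⊔preds=111  new=010  old=000  +wl: 
  step 8. node 7  ⊔preds=010  new=010  old=000  +wl: 
  step 9. node 0  ⊔preds=111  new=011  old=010  +wl: 6,7
  step 10. node 1  ⊔preds=111  new=111  stable
  step 11. node 2  ⊔preds=111  new=110  stable
  step 12. node 3  ⊔preds=111  new=111  stable
  step 13. node 6  ⊔preds=111  new=010  stable
  step 14. node 7  ⊔preds=011  new=011  old=010  +wl: 0
  step 15. node 0  ⊔preds=111  new=011  stable

Least fixpoint reached:
  node 0: 011
  node 1: 111
  node 2: 110
  node 3: 111
  node 4: 111
  node 5: 111
  node 6: 010
  node 7: 011

111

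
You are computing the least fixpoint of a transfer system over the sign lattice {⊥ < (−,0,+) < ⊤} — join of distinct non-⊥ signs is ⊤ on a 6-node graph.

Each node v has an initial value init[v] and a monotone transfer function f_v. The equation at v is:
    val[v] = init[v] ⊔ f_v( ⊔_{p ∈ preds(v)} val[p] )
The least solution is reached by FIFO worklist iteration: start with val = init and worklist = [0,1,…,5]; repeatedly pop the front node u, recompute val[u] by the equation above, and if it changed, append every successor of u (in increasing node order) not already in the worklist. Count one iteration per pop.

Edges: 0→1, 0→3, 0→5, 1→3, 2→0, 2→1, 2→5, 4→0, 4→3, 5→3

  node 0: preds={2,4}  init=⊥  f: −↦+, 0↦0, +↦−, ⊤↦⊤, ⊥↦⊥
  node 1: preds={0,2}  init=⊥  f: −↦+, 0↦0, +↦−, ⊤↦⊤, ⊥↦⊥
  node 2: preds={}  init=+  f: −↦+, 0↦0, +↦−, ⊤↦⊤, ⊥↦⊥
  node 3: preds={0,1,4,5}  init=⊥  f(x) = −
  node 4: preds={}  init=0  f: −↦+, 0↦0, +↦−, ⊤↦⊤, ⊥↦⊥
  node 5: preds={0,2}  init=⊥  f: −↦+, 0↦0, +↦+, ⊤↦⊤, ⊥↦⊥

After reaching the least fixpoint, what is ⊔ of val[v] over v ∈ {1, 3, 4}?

⊤

Worklist (7 pops):
  #1 pop 0: in=⊤ → ⊤ (was ⊥); enqueue []
  #2 pop 1: in=⊤ → ⊤ (was ⊥); enqueue []
  #3 pop 2: in=⊥ → + (no change)
  #4 pop 3: in=⊤ → − (was ⊥); enqueue []
  #5 pop 4: in=⊥ → 0 (no change)
  #6 pop 5: in=⊤ → ⊤ (was ⊥); enqueue [3]
  #7 pop 3: in=⊤ → − (no change)

Fixpoint:
  val[0] = ⊤
  val[1] = ⊤
  val[2] = +
  val[3] = −
  val[4] = 0
  val[5] = ⊤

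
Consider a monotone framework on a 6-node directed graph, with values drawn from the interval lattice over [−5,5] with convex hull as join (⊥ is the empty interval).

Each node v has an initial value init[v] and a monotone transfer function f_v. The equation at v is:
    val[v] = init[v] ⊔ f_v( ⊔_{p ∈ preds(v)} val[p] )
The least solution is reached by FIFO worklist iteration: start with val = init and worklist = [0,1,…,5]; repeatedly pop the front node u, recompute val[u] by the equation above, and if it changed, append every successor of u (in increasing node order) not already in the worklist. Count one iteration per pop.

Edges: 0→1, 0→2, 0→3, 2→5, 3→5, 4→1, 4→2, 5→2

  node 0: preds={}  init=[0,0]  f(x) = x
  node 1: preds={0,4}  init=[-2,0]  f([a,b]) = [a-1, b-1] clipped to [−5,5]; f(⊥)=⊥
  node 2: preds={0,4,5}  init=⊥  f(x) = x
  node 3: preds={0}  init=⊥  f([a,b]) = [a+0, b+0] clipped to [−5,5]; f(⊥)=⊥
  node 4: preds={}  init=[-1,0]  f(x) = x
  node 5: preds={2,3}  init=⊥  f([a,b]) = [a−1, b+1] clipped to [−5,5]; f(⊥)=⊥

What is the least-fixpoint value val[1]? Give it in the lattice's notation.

Worklist (16 pops):
  #1 pop 0: in=⊥ → [0,0] (no change)
  #2 pop 1: in=[-1,0] → [-2,0] (no change)
  #3 pop 2: in=[-1,0] → [-1,0] (was ⊥); enqueue []
  #4 pop 3: in=[0,0] → [0,0] (was ⊥); enqueue []
  #5 pop 4: in=⊥ → [-1,0] (no change)
  #6 pop 5: in=[-1,0] → [-2,1] (was ⊥); enqueue [2]
  #7 pop 2: in=[-2,1] → [-2,1] (was [-1,0]); enqueue [5]
  #8 pop 5: in=[-2,1] → [-3,2] (was [-2,1]); enqueue [2]
  #9 pop 2: in=[-3,2] → [-3,2] (was [-2,1]); enqueue [5]
  #10 pop 5: in=[-3,2] → [-4,3] (was [-3,2]); enqueue [2]
  #11 pop 2: in=[-4,3] → [-4,3] (was [-3,2]); enqueue [5]
  #12 pop 5: in=[-4,3] → [-5,4] (was [-4,3]); enqueue [2]
  #13 pop 2: in=[-5,4] → [-5,4] (was [-4,3]); enqueue [5]
  #14 pop 5: in=[-5,4] → [-5,5] (was [-5,4]); enqueue [2]
  #15 pop 2: in=[-5,5] → [-5,5] (was [-5,4]); enqueue [5]
  #16 pop 5: in=[-5,5] → [-5,5] (no change)

Fixpoint:
  val[0] = [0,0]
  val[1] = [-2,0]
  val[2] = [-5,5]
  val[3] = [0,0]
  val[4] = [-1,0]
  val[5] = [-5,5]

[-2,0]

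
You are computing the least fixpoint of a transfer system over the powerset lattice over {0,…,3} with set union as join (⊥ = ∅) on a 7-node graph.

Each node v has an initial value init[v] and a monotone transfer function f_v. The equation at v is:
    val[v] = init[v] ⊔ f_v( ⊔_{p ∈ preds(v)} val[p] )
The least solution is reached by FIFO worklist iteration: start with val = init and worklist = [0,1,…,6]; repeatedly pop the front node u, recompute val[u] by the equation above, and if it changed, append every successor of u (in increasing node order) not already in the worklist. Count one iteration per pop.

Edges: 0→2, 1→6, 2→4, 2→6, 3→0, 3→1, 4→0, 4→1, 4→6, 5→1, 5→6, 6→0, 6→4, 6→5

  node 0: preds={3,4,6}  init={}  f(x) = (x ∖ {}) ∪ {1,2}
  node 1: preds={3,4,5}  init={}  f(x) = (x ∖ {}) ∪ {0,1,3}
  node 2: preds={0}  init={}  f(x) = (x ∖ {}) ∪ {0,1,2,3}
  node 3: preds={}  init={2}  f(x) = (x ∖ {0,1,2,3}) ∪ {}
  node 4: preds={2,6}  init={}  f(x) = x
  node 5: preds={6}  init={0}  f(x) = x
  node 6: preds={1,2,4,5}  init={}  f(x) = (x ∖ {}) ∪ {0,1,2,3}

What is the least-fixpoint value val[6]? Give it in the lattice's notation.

{0,1,2,3}

Worklist (14 pops):
  #1 pop 0: in={2} → {1,2} (was {}); enqueue []
  #2 pop 1: in={0,2} → {0,1,2,3} (was {}); enqueue []
  #3 pop 2: in={1,2} → {0,1,2,3} (was {}); enqueue []
  #4 pop 3: in={} → {2} (no change)
  #5 pop 4: in={0,1,2,3} → {0,1,2,3} (was {}); enqueue [0,1]
  #6 pop 5: in={} → {0} (no change)
  #7 pop 6: in={0,1,2,3} → {0,1,2,3} (was {}); enqueue [4,5]
  #8 pop 0: in={0,1,2,3} → {0,1,2,3} (was {1,2}); enqueue [2]
  #9 pop 1: in={0,1,2,3} → {0,1,2,3} (no change)
  #10 pop 4: in={0,1,2,3} → {0,1,2,3} (no change)
  #11 pop 5: in={0,1,2,3} → {0,1,2,3} (was {0}); enqueue [1,6]
  #12 pop 2: in={0,1,2,3} → {0,1,2,3} (no change)
  #13 pop 1: in={0,1,2,3} → {0,1,2,3} (no change)
  #14 pop 6: in={0,1,2,3} → {0,1,2,3} (no change)

Fixpoint:
  val[0] = {0,1,2,3}
  val[1] = {0,1,2,3}
  val[2] = {0,1,2,3}
  val[3] = {2}
  val[4] = {0,1,2,3}
  val[5] = {0,1,2,3}
  val[6] = {0,1,2,3}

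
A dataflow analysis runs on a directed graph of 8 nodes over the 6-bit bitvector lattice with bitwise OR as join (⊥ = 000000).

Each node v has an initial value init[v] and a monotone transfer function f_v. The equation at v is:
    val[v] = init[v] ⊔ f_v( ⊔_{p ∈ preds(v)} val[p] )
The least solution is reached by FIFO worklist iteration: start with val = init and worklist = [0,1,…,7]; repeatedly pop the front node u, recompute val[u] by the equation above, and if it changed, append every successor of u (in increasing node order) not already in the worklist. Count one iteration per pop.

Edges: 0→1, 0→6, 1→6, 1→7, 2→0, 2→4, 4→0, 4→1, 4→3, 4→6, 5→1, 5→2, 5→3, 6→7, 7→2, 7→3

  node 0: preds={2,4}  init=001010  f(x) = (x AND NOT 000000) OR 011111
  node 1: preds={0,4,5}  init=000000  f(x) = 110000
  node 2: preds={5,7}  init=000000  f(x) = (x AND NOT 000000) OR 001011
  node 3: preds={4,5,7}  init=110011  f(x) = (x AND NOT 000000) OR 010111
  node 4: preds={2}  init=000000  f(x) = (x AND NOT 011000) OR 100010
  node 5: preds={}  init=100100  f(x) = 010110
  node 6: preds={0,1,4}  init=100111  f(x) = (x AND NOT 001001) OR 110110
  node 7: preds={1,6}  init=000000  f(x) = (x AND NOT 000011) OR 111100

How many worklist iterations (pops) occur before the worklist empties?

15

Worklist (15 pops):
  #1 pop 0: in=000000 → 011111 (was 001010); enqueue []
  #2 pop 1: in=111111 → 110000 (was 000000); enqueue []
  #3 pop 2: in=100100 → 101111 (was 000000); enqueue [0]
  #4 pop 3: in=100100 → 110111 (was 110011); enqueue []
  #5 pop 4: in=101111 → 100111 (was 000000); enqueue [1,3]
  #6 pop 5: in=000000 → 110110 (was 100100); enqueue [2]
  #7 pop 6: in=111111 → 110111 (was 100111); enqueue []
  #8 pop 7: in=110111 → 111100 (was 000000); enqueue []
  #9 pop 0: in=101111 → 111111 (was 011111); enqueue [6]
  #10 pop 1: in=111111 → 110000 (no change)
  #11 pop 3: in=111111 → 111111 (was 110111); enqueue []
  #12 pop 2: in=111110 → 111111 (was 101111); enqueue [0,4]
  #13 pop 6: in=111111 → 110111 (no change)
  #14 pop 0: in=111111 → 111111 (no change)
  #15 pop 4: in=111111 → 100111 (no change)

Fixpoint:
  val[0] = 111111
  val[1] = 110000
  val[2] = 111111
  val[3] = 111111
  val[4] = 100111
  val[5] = 110110
  val[6] = 110111
  val[7] = 111100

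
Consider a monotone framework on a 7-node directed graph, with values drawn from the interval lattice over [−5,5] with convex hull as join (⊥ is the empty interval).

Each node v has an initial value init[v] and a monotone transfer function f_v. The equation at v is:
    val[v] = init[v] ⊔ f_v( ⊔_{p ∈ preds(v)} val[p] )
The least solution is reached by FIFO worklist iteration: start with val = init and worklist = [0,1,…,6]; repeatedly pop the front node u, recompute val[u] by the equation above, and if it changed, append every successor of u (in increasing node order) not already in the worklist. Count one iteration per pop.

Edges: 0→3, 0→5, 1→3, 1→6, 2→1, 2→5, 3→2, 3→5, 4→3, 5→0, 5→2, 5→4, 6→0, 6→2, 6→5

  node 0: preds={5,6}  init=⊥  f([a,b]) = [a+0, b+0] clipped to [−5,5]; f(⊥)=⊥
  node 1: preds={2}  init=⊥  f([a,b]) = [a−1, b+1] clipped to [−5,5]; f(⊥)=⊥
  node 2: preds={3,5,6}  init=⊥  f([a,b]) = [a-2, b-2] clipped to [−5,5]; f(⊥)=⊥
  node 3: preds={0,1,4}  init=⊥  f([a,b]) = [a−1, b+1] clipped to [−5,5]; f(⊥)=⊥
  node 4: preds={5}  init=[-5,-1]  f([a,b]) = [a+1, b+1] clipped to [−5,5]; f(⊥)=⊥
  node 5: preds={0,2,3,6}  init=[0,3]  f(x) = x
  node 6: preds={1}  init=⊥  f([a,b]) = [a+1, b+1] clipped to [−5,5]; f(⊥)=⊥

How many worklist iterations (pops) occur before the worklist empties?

Worklist (29 pops):
  #1 pop 0: in=[0,3] → [0,3] (was ⊥); enqueue []
  #2 pop 1: in=⊥ → ⊥ (no change)
  #3 pop 2: in=[0,3] → [-2,1] (was ⊥); enqueue [1]
  #4 pop 3: in=[-5,3] → [-5,4] (was ⊥); enqueue [2]
  #5 pop 4: in=[0,3] → [-5,4] (was [-5,-1]); enqueue [3]
  #6 pop 5: in=[-5,4] → [-5,4] (was [0,3]); enqueue [0,4]
  #7 pop 6: in=⊥ → ⊥ (no change)
  #8 pop 1: in=[-2,1] → [-3,2] (was ⊥); enqueue [6]
  #9 pop 2: in=[-5,4] → [-5,2] (was [-2,1]); enqueue [1,5]
  #10 pop 3: in=[-5,4] → [-5,5] (was [-5,4]); enqueue [2]
  #11 pop 0: in=[-5,4] → [-5,4] (was [0,3]); enqueue [3]
  #12 pop 4: in=[-5,4] → [-5,5] (was [-5,4]); enqueue []
  #13 pop 6: in=[-3,2] → [-2,3] (was ⊥); enqueue [0]
  #14 pop 1: in=[-5,2] → [-5,3] (was [-3,2]); enqueue [6]
  #15 pop 5: in=[-5,5] → [-5,5] (was [-5,4]); enqueue [4]
  #16 pop 2: in=[-5,5] → [-5,3] (was [-5,2]); enqueue [1,5]
  #17 pop 3: in=[-5,5] → [-5,5] (no change)
  #18 pop 0: in=[-5,5] → [-5,5] (was [-5,4]); enqueue [3]
  #19 pop 6: in=[-5,3] → [-4,4] (was [-2,3]); enqueue [0,2]
  #20 pop 4: in=[-5,5] → [-5,5] (no change)
  #21 pop 1: in=[-5,3] → [-5,4] (was [-5,3]); enqueue [6]
  #22 pop 5: in=[-5,5] → [-5,5] (no change)
  #23 pop 3: in=[-5,5] → [-5,5] (no change)
  #24 pop 0: in=[-5,5] → [-5,5] (no change)
  #25 pop 2: in=[-5,5] → [-5,3] (no change)
  #26 pop 6: in=[-5,4] → [-4,5] (was [-4,4]); enqueue [0,2,5]
  #27 pop 0: in=[-5,5] → [-5,5] (no change)
  #28 pop 2: in=[-5,5] → [-5,3] (no change)
  #29 pop 5: in=[-5,5] → [-5,5] (no change)

Fixpoint:
  val[0] = [-5,5]
  val[1] = [-5,4]
  val[2] = [-5,3]
  val[3] = [-5,5]
  val[4] = [-5,5]
  val[5] = [-5,5]
  val[6] = [-4,5]

29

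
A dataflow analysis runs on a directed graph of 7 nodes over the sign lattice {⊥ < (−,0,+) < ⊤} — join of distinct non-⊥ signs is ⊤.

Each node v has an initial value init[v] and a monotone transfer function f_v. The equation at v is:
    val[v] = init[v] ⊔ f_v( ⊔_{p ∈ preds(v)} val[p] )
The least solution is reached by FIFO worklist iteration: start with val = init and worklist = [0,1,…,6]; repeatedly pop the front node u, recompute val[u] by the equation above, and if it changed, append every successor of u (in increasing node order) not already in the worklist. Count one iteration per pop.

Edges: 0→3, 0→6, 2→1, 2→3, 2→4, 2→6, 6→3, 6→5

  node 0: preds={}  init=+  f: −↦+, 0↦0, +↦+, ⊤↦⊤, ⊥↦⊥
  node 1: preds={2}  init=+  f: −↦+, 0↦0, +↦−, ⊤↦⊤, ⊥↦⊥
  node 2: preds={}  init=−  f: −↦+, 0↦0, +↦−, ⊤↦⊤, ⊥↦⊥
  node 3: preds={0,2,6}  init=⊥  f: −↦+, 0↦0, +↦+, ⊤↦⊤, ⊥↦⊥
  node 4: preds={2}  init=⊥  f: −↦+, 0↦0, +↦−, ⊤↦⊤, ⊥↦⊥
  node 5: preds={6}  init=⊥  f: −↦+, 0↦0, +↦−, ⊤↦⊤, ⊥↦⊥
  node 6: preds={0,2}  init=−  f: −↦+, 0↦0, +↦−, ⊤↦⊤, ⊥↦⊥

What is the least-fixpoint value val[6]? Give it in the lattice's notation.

Trace (9 dequeues):
  [1] u=0 | in ⊥ | out + | ==
  [2] u=1 | in − | out + | ==
  [3] u=2 | in ⊥ | out − | ==
  [4] u=3 | in ⊤ | out ⊤ | prev ⊥ | push {}
  [5] u=4 | in − | out + | prev ⊥ | push {}
  [6] u=5 | in − | out + | prev ⊥ | push {}
  [7] u=6 | in ⊤ | out ⊤ | prev − | push {3,5}
  [8] u=3 | in ⊤ | out ⊤ | ==
  [9] u=5 | in ⊤ | out ⊤ | prev + | push {}

Converged values:
  [0] +
  [1] +
  [2] −
  [3] ⊤
  [4] +
  [5] ⊤
  [6] ⊤

⊤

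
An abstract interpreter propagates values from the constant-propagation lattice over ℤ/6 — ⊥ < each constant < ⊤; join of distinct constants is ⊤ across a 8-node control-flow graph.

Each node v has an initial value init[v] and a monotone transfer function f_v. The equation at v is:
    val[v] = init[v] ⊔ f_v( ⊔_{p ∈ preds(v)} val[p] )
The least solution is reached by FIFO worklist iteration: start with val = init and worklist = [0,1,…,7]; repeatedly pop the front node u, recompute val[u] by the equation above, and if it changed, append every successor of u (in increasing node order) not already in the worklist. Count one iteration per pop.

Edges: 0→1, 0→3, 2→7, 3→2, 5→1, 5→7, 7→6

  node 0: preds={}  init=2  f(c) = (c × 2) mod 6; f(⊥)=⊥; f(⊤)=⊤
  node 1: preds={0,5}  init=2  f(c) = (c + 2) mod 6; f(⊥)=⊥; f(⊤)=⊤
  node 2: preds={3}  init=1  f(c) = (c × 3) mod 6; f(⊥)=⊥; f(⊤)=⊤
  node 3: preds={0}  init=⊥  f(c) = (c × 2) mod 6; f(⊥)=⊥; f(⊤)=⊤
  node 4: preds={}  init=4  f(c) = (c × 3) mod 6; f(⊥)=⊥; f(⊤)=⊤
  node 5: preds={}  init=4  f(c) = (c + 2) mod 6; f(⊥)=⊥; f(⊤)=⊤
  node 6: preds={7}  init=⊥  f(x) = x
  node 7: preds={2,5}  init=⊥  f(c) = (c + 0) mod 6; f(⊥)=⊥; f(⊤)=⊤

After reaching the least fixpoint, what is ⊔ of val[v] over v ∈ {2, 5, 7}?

Worklist (11 pops):
  #1 pop 0: in=⊥ → 2 (no change)
  #2 pop 1: in=⊤ → ⊤ (was 2); enqueue []
  #3 pop 2: in=⊥ → 1 (no change)
  #4 pop 3: in=2 → 4 (was ⊥); enqueue [2]
  #5 pop 4: in=⊥ → 4 (no change)
  #6 pop 5: in=⊥ → 4 (no change)
  #7 pop 6: in=⊥ → ⊥ (no change)
  #8 pop 7: in=⊤ → ⊤ (was ⊥); enqueue [6]
  #9 pop 2: in=4 → ⊤ (was 1); enqueue [7]
  #10 pop 6: in=⊤ → ⊤ (was ⊥); enqueue []
  #11 pop 7: in=⊤ → ⊤ (no change)

Fixpoint:
  val[0] = 2
  val[1] = ⊤
  val[2] = ⊤
  val[3] = 4
  val[4] = 4
  val[5] = 4
  val[6] = ⊤
  val[7] = ⊤

⊤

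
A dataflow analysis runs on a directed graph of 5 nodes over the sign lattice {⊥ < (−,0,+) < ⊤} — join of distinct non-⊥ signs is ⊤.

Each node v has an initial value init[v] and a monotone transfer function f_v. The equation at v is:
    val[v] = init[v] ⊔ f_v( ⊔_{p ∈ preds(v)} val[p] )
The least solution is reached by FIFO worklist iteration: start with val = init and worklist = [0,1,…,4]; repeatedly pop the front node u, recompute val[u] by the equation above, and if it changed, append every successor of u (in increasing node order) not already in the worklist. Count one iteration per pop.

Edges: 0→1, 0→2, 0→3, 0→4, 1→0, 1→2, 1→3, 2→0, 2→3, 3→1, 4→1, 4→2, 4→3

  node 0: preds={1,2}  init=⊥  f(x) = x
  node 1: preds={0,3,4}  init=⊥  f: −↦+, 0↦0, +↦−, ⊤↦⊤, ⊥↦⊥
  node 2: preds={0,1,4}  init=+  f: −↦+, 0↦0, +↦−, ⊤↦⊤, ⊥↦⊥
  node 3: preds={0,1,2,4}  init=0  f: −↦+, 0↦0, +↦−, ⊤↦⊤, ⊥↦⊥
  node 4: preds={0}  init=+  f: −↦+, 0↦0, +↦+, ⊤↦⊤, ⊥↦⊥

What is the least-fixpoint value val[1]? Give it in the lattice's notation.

Worklist (13 pops):
  #1 pop 0: in=+ → + (was ⊥); enqueue []
  #2 pop 1: in=⊤ → ⊤ (was ⊥); enqueue [0]
  #3 pop 2: in=⊤ → ⊤ (was +); enqueue []
  #4 pop 3: in=⊤ → ⊤ (was 0); enqueue [1]
  #5 pop 4: in=+ → + (no change)
  #6 pop 0: in=⊤ → ⊤ (was +); enqueue [2,3,4]
  #7 pop 1: in=⊤ → ⊤ (no change)
  #8 pop 2: in=⊤ → ⊤ (no change)
  #9 pop 3: in=⊤ → ⊤ (no change)
  #10 pop 4: in=⊤ → ⊤ (was +); enqueue [1,2,3]
  #11 pop 1: in=⊤ → ⊤ (no change)
  #12 pop 2: in=⊤ → ⊤ (no change)
  #13 pop 3: in=⊤ → ⊤ (no change)

Fixpoint:
  val[0] = ⊤
  val[1] = ⊤
  val[2] = ⊤
  val[3] = ⊤
  val[4] = ⊤

⊤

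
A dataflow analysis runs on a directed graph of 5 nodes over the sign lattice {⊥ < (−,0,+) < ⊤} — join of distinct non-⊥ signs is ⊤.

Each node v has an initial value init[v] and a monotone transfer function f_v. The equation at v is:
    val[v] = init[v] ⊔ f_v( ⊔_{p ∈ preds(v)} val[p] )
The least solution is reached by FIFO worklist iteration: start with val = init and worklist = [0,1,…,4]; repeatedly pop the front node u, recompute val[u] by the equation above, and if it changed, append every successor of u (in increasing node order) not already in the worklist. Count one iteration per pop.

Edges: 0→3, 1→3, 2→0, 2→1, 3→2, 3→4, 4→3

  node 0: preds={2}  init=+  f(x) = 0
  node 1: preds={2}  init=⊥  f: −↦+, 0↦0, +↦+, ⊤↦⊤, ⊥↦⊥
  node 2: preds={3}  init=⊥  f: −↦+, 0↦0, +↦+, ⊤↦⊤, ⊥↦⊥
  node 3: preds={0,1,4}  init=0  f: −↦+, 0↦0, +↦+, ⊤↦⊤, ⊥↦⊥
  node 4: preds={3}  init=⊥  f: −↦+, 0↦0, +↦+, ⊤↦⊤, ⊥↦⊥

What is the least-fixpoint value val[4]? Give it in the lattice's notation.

Worklist (12 pops):
  #1 pop 0: in=⊥ → ⊤ (was +); enqueue []
  #2 pop 1: in=⊥ → ⊥ (no change)
  #3 pop 2: in=0 → 0 (was ⊥); enqueue [0,1]
  #4 pop 3: in=⊤ → ⊤ (was 0); enqueue [2]
  #5 pop 4: in=⊤ → ⊤ (was ⊥); enqueue [3]
  #6 pop 0: in=0 → ⊤ (no change)
  #7 pop 1: in=0 → 0 (was ⊥); enqueue []
  #8 pop 2: in=⊤ → ⊤ (was 0); enqueue [0,1]
  #9 pop 3: in=⊤ → ⊤ (no change)
  #10 pop 0: in=⊤ → ⊤ (no change)
  #11 pop 1: in=⊤ → ⊤ (was 0); enqueue [3]
  #12 pop 3: in=⊤ → ⊤ (no change)

Fixpoint:
  val[0] = ⊤
  val[1] = ⊤
  val[2] = ⊤
  val[3] = ⊤
  val[4] = ⊤

⊤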